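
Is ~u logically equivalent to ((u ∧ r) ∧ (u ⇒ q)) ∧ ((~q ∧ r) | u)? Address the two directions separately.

(⇒) fails and (⇐) fails.

(→) This fails. Under u = F, q = F, r = F, the left side is true but the right side is false.

(←) This fails. Under u = T, q = T, r = T, the left side is false but the right side is true.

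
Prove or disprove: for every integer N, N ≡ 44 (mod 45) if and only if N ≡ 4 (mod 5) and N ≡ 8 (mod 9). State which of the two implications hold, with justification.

Both directions hold; the statement is true.

(←) If N ≡ 4 (mod 5) and N ≡ 8 (mod 9), then by the Chinese remainder theorem N ≡ 44 (mod 45). This is exactly N ≡ 44 (mod 45).

(→) Suppose N ≡ 44 (mod 45); write N = 45j + 44. Since 5 ∣ 45, reducing mod 5 gives N ≡ 44 ≡ 4 (mod 5); since 9 ∣ 45, reducing mod 9 gives N ≡ 44 ≡ 8 (mod 9).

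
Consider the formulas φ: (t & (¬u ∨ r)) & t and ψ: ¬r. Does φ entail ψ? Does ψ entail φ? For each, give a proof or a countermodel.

[⇒] This fails. Under r = T, t = T, u = F, the left side is true but the right side is false.

[⇐] This fails. Under r = F, t = F, u = F, the left side is false but the right side is true.

Neither direction holds.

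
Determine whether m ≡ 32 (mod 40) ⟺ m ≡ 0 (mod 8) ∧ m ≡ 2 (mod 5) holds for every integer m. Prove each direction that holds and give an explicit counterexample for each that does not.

(⇒) Suppose m ≡ 32 (mod 40); write m = 40j + 32. Since 8 ∣ 40, reducing mod 8 gives m ≡ 32 ≡ 0 (mod 8); since 5 ∣ 40, reducing mod 5 gives m ≡ 32 ≡ 2 (mod 5).

(⇐) Conversely, if m ≡ 0 (mod 8) and m ≡ 2 (mod 5), then by the Chinese remainder theorem m ≡ 32 (mod 40). This is exactly m ≡ 32 (mod 40).

The biconditional holds.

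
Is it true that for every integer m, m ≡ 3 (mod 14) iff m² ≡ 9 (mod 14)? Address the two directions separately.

(⇒) holds; (⇐) fails.

[⇒] Suppose m ≡ 3 (mod 14). Write m = 14j + 3. Then (14j + 3)² = 196j² + 84j + 9 = 14(14j² + 6j) + 9, so m² ≡ 9 (mod 14).

[⇐] This fails: take m = 11. Then 11² = 121 ≡ 9 (mod 14), yet 11 ≡ 11 (mod 14), not 3.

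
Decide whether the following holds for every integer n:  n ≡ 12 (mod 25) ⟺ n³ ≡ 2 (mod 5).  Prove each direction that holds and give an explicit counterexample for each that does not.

Neither implication holds.

(⟹) This fails: take n = 12. Then 12 ≡ 12 (mod 25), but 12³ = 1728 ≡ 3 (mod 5), not 2.

(⟸) This fails: take n = 3. Then 3³ = 27 ≡ 2 (mod 5), yet 3 ≡ 3 (mod 25), not 12.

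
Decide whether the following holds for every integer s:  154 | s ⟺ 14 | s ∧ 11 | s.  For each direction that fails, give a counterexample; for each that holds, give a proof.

The biconditional holds.

[⇒] If 154 ∣ s, write s = 154q. Since 154 = 11·14, s = 14·(11q), so 14 ∣ s; and since 154 = 14·11, s = 11·(14q), so 11 ∣ s.

[⇐] Suppose 14 ∣ s and 11 ∣ s. Any common multiple of 14 and 11 is a multiple of their lcm; here gcd(14, 11) = 1, so lcm(14, 11) = 14·11 = 154, so 154 ∣ s.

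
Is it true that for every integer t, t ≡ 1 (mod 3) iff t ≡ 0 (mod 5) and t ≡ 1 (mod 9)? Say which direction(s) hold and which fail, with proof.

(⇒) fails; (⇐) holds.

(→) This fails: t = 1 gives 1 ≡ 1 (mod 3) but 1 ≡ 1 (mod 5), so the conjunction on the right does not hold.

(←) Conversely, if t ≡ 0 (mod 5) and t ≡ 1 (mod 9), then by the Chinese remainder theorem t ≡ 10 (mod 45). Since 10 ≡ 1 (mod 3) and 3 ∣ 45, we get t ≡ 1 (mod 3).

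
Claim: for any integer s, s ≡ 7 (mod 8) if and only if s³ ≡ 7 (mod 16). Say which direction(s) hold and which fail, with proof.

(⟹) This fails: take s = 15. Then 15 ≡ 7 (mod 8), but 15³ = 3375 ≡ 15 (mod 16), not 7.

(⟸) Conversely, the residues r modulo 16 with r³ ≡ 7 (mod 16) are exactly {7}, and each is ≡ 7 (mod 8).

(⇒) fails; (⇐) holds.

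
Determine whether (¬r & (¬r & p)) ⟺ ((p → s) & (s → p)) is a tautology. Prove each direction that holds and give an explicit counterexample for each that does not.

Forward direction. This fails. Under p = T, s = F, r = F, the left side is true but the right side is false.

Converse. This fails. Under p = F, s = F, r = F, the left side is false but the right side is true.

(⇒) fails and (⇐) fails.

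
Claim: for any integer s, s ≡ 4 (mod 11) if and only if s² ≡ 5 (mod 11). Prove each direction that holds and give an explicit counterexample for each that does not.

The forward direction holds; the converse fails.

Forward direction. Suppose s ≡ 4 (mod 11). Write s = 11j + 4. Then (11j + 4)² = 121j² + 88j + 16 = 11(11j² + 8j + 1) + 5, so s² ≡ 5 (mod 11).

Converse. This fails: take s = 7. Then 7² = 49 ≡ 5 (mod 11), yet 7 ≡ 7 (mod 11), not 4.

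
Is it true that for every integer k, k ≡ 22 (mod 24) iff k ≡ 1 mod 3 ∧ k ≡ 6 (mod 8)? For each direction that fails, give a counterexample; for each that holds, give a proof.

(⟹) Suppose k ≡ 22 (mod 24); write k = 24j + 22. Since 3 ∣ 24, reducing mod 3 gives k ≡ 22 ≡ 1 (mod 3); since 8 ∣ 24, reducing mod 8 gives k ≡ 22 ≡ 6 (mod 8).

(⟸) Conversely, if k ≡ 1 (mod 3) and k ≡ 6 (mod 8), then by the Chinese remainder theorem k ≡ 22 (mod 24). This is exactly k ≡ 22 (mod 24).

Equivalent; both directions hold.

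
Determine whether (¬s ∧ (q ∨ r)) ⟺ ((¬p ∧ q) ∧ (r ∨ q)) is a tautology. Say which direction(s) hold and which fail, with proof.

Forward direction. This fails. Under s = F, r = T, p = F, q = F, the left side is true but the right side is false.

Converse. This fails. Under s = T, r = F, p = F, q = T, the left side is false but the right side is true.

Neither implication holds.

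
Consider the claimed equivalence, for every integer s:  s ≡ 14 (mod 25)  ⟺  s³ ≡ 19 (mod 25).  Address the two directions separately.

Equivalent; both directions hold.

Converse. Suppose s³ ≡ 19 (mod 25). The only residue r in {0, …, 24} with r³ ≡ 19 (mod 25) is r = 14, so s ≡ 14 (mod 25).

Forward direction. Suppose s ≡ 14 (mod 25). Write s = 25j + 14. Then (25j + 14)³ = 15625j³ + 26250j² + 14700j + 2744 = 25(625j³ + 1050j² + 588j + 109) + 19, so s³ ≡ 19 (mod 25).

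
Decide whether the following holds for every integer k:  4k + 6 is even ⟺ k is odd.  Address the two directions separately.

Only the converse holds.

Converse. Suppose k is odd. Since 4 is even, 4k is even for every k, so 4k + 6 has the same parity as 6, which is even. Hence 4k + 6 is even.

Forward direction. This fails: take k = 6. Then 4k + 6 = 30, which is even, yet k = 6 is even, not odd.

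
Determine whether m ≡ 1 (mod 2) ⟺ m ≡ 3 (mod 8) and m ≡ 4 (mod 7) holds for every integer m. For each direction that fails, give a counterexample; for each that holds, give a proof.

[⇐] If m ≡ 3 (mod 8) and m ≡ 4 (mod 7), then by the Chinese remainder theorem m ≡ 11 (mod 56). Since 11 ≡ 1 (mod 2) and 2 ∣ 56, we get m ≡ 1 (mod 2).

[⇒] This fails: m = 1 gives 1 ≡ 1 (mod 2) but 1 ≡ 1 (mod 8), so the conjunction on the right does not hold.

Only the converse holds.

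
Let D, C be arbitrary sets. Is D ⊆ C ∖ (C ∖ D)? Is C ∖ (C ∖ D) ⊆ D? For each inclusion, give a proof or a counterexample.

(⊆) This inclusion fails. Take D = {1}, C = ∅; then 1 ∈ D but 1 ∉ C ∖ (C ∖ D).

(⊇) Let x ∈ C ∖ (C ∖ D). Then x ∈ D ∩ C, from which x ∈ D.

Only the reverse inclusion holds.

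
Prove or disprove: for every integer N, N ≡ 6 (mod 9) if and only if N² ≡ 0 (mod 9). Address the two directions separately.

Only the forward direction holds.

[⇐] This fails: take N = 0. Then 0² = 0 ≡ 0 (mod 9), yet 0 ≡ 0 (mod 9), not 6.

[⇒] Suppose N ≡ 6 (mod 9). Write N = 9j + 6. Then (9j + 6)² = 81j² + 108j + 36 = 9(9j² + 12j + 4) + 0, so N² ≡ 0 (mod 9).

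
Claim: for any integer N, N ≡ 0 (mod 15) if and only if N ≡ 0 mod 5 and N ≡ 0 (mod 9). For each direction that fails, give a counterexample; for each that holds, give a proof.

Only the reverse direction holds.

(⇒) This fails: N = 30 gives 30 ≡ 0 (mod 15) but 30 ≡ 3 (mod 9), so the conjunction on the right does not hold.

(⇐) Conversely, if N ≡ 0 (mod 5) and N ≡ 0 (mod 9), then by the Chinese remainder theorem N ≡ 0 (mod 45). Since 0 ≡ 0 (mod 15) and 15 ∣ 45, we get N ≡ 0 (mod 15).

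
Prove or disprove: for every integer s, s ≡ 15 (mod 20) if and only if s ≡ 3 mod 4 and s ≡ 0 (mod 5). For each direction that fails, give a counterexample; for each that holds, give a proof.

(⟹) Suppose s ≡ 15 (mod 20); write s = 20j + 15. Since 4 ∣ 20, reducing mod 4 gives s ≡ 15 ≡ 3 (mod 4); since 5 ∣ 20, reducing mod 5 gives s ≡ 15 ≡ 0 (mod 5).

(⟸) Conversely, if s ≡ 3 (mod 4) and s ≡ 0 (mod 5), then by the Chinese remainder theorem s ≡ 15 (mod 20). This is exactly s ≡ 15 (mod 20).

Equivalent; both directions hold.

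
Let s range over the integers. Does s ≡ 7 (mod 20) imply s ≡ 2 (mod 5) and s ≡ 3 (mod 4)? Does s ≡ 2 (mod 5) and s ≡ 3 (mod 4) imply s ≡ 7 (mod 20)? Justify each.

(⟹) Suppose s ≡ 7 (mod 20); write s = 20j + 7. Since 5 ∣ 20, reducing mod 5 gives s ≡ 7 ≡ 2 (mod 5); since 4 ∣ 20, reducing mod 4 gives s ≡ 7 ≡ 3 (mod 4).

(⟸) Conversely, if s ≡ 2 (mod 5) and s ≡ 3 (mod 4), then by the Chinese remainder theorem s ≡ 7 (mod 20). This is exactly s ≡ 7 (mod 20).

The biconditional holds.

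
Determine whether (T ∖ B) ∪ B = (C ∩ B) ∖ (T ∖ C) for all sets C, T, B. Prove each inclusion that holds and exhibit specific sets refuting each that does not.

Only the reverse inclusion holds.

(⟹) This inclusion fails. Take C = ∅, T = {1}, B = ∅; then 1 ∈ (T ∖ B) ∪ B but 1 ∉ (C ∩ B) ∖ (T ∖ C).

(⟸) Let x ∈ (C ∩ B) ∖ (T ∖ C). Then either x ∈ C ∩ B and x ∉ T; or x ∈ C ∩ T ∩ B. In each case x ∈ (T ∖ B) ∪ B, so (C ∩ B) ∖ (T ∖ C) ⊆ (T ∖ B) ∪ B.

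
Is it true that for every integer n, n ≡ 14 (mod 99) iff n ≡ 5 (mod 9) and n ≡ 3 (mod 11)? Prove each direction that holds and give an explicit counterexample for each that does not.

Equivalent; both directions hold.

(→) Suppose n ≡ 14 (mod 99); write n = 99j + 14. Since 9 ∣ 99, reducing mod 9 gives n ≡ 14 ≡ 5 (mod 9); since 11 ∣ 99, reducing mod 11 gives n ≡ 14 ≡ 3 (mod 11).

(←) Conversely, if n ≡ 5 (mod 9) and n ≡ 3 (mod 11), then by the Chinese remainder theorem n ≡ 14 (mod 99). This is exactly n ≡ 14 (mod 99).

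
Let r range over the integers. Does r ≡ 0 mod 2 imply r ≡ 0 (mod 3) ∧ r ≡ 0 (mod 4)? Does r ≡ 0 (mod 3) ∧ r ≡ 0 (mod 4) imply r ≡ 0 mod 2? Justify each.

(→) This fails: r = 2 gives 2 ≡ 0 (mod 2) but 2 ≡ 2 (mod 3), so the conjunction on the right does not hold.

(←) Conversely, if r ≡ 0 (mod 3) and r ≡ 0 (mod 4), then by the Chinese remainder theorem r ≡ 0 (mod 12). Since 0 ≡ 0 (mod 2) and 2 ∣ 12, we get r ≡ 0 (mod 2).

(⇒) fails; (⇐) holds.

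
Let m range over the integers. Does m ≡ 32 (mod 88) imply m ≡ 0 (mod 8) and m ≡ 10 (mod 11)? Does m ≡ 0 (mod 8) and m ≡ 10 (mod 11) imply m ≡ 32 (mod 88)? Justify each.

Both directions hold.

[⇒] Suppose m ≡ 32 (mod 88); write m = 88j + 32. Since 8 ∣ 88, reducing mod 8 gives m ≡ 32 ≡ 0 (mod 8); since 11 ∣ 88, reducing mod 11 gives m ≡ 32 ≡ 10 (mod 11).

[⇐] Conversely, if m ≡ 0 (mod 8) and m ≡ 10 (mod 11), then by the Chinese remainder theorem m ≡ 32 (mod 88). This is exactly m ≡ 32 (mod 88).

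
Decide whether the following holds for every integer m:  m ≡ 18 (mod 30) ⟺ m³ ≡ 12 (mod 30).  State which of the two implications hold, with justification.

(⟸) Suppose m³ ≡ 12 (mod 30). The only residue r in {0, …, 29} with r³ ≡ 12 (mod 30) is r = 18, so m ≡ 18 (mod 30).

(⟹) Suppose m ≡ 18 (mod 30). Write m = 30j + 18. Then (30j + 18)³ = 27000j³ + 48600j² + 29160j + 5832 = 30(900j³ + 1620j² + 972j + 194) + 12, so m³ ≡ 12 (mod 30).

Both directions hold.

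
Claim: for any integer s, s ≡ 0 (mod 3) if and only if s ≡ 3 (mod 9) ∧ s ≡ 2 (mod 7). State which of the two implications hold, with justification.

(⇒) This fails: s = 0 gives 0 ≡ 0 (mod 3) but 0 ≡ 0 (mod 9), so the conjunction on the right does not hold.

(⇐) Conversely, if s ≡ 3 (mod 9) and s ≡ 2 (mod 7), then by the Chinese remainder theorem s ≡ 30 (mod 63). Since 30 ≡ 0 (mod 3) and 3 ∣ 63, we get s ≡ 0 (mod 3).

(⇒) fails; (⇐) holds.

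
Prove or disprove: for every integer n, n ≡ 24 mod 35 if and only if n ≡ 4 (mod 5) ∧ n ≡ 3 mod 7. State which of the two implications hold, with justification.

Forward direction. Suppose n ≡ 24 (mod 35); write n = 35j + 24. Since 5 ∣ 35, reducing mod 5 gives n ≡ 24 ≡ 4 (mod 5); since 7 ∣ 35, reducing mod 7 gives n ≡ 24 ≡ 3 (mod 7).

Converse. If n ≡ 4 (mod 5) and n ≡ 3 (mod 7), then by the Chinese remainder theorem n ≡ 24 (mod 35). This is exactly n ≡ 24 (mod 35).

Both directions hold.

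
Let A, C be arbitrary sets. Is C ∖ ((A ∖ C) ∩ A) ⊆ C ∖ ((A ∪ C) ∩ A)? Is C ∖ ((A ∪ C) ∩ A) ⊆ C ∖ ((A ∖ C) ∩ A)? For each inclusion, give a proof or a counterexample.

Only the reverse inclusion holds.

(⊆) This inclusion fails. Take A = {1}, C = {1}; then 1 ∈ C ∖ ((A ∖ C) ∩ A) but 1 ∉ C ∖ ((A ∪ C) ∩ A).

(⊇) Let x ∈ C ∖ ((A ∪ C) ∩ A). Then x ∈ C and x ∉ A, from which x ∈ C ∖ ((A ∖ C) ∩ A).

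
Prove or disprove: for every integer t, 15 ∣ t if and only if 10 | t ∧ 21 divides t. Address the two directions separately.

Not equivalent: only (⇐) holds.

(⟸) Suppose 10 ∣ t and 21 ∣ t. Any common multiple of 10 and 21 is a multiple of their lcm; here gcd(10, 21) = 1, so lcm(10, 21) = 10·21 = 210, so 210 ∣ t. Since 15 ∣ 210, it follows that 15 ∣ t.

(⟹) This fails: take t = 15. Certainly 15 ∣ 15, but 10 ∤ 15.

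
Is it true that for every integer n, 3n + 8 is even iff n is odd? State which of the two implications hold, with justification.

Neither implication holds.

Forward direction. This fails: n = 4 gives 3n + 8 = 20, which is even, but 4 is even, not odd.

Converse. This also fails: n = 1 is odd, but 3n + 8 = 11 is odd, not even.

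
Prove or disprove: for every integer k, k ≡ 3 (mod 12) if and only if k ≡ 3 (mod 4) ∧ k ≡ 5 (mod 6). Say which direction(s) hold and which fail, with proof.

Neither direction holds.

(→) This fails: k = 3 gives 3 ≡ 3 (mod 12) but 3 ≡ 3 (mod 6), so the conjunction on the right does not hold.

(←) This fails: k = 11 satisfies both congruences on the right (11 ≡ 3 mod 4 and 11 ≡ 5 mod 6) yet 11 ≡ 11 (mod 12), not 3.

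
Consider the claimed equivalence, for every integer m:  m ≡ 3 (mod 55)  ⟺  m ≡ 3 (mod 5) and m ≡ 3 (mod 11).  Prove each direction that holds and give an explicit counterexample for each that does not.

(⇒) Suppose m ≡ 3 (mod 55); write m = 55j + 3. Since 5 ∣ 55, reducing mod 5 gives m ≡ 3 (mod 5); since 11 ∣ 55, reducing mod 11 gives m ≡ 3 (mod 11).

(⇐) Conversely, if m ≡ 3 (mod 5) and m ≡ 3 (mod 11), then by the Chinese remainder theorem m ≡ 3 (mod 55). This is exactly m ≡ 3 (mod 55).

Equivalent; both directions hold.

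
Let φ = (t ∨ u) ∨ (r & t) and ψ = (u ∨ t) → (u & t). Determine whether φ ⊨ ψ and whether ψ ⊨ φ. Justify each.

Forward direction. This fails. Under u = T, r = F, t = F, the left side is true but the right side is false.

Converse. This fails. Under u = F, r = F, t = F, the left side is false but the right side is true.

Neither direction holds.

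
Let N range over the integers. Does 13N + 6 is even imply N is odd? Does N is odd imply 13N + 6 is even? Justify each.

(⇒) fails and (⇐) fails.

[⇒] This fails: N = 6 gives 13N + 6 = 84, which is even, but 6 is even, not odd.

[⇐] This also fails: N = 3 is odd, but 13N + 6 = 45 is odd, not even.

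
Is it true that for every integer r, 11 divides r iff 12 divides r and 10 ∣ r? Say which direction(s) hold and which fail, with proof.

(⇒) This fails: take r = 11. Certainly 11 ∣ 11, but 12 ∤ 11.

(⇐) This fails: take r = 60. Both 12 ∣ 60 and 10 ∣ 60, yet 60 is not a multiple of 11 (since 60 = 5·11 + 5), so 11 ∤ 60.

Neither direction holds.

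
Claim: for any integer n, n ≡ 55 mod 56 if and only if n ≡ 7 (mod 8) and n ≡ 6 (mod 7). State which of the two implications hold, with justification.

Equivalent; both directions hold.

(⟸) If n ≡ 7 (mod 8) and n ≡ 6 (mod 7), then by the Chinese remainder theorem n ≡ 55 (mod 56). This is exactly n ≡ 55 (mod 56).

(⟹) Suppose n ≡ 55 (mod 56); write n = 56j + 55. Since 8 ∣ 56, reducing mod 8 gives n ≡ 55 ≡ 7 (mod 8); since 7 ∣ 56, reducing mod 7 gives n ≡ 55 ≡ 6 (mod 7).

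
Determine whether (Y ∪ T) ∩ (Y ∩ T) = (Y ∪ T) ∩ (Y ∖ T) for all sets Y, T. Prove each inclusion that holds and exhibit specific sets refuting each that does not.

Neither inclusion holds.

(⟹) This inclusion fails. Take Y = {1}, T = {1}; then 1 ∈ (Y ∪ T) ∩ (Y ∩ T) but 1 ∉ (Y ∪ T) ∩ (Y ∖ T).

(⟸) This inclusion fails. Take Y = {1}, T = ∅; then 1 ∈ (Y ∪ T) ∩ (Y ∖ T) but 1 ∉ (Y ∪ T) ∩ (Y ∩ T).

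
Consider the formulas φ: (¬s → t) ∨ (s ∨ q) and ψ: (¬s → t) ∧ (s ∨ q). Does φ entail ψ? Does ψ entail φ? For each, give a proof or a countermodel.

(⇒) fails; (⇐) holds.

[⇒] This fails. Under s = F, t = T, q = F, the left side is true but the right side is false.

[⇐] Assume the antecedent. If s is true, (¬s → t) ∨ (s ∨ q) reduces to true regardless of the other variables. If s is false, the antecedent forces (s = F, t = T, q = T), and (¬s → t) ∨ (s ∨ q) holds there. Either way (¬s → t) ∨ (s ∨ q) holds.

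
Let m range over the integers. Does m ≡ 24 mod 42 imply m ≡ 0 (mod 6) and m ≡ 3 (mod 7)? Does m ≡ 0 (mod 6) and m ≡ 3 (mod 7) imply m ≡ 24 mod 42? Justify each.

(⟸) If m ≡ 0 (mod 6) and m ≡ 3 (mod 7), then by the Chinese remainder theorem m ≡ 24 (mod 42). This is exactly m ≡ 24 (mod 42).

(⟹) Suppose m ≡ 24 (mod 42); write m = 42j + 24. Since 6 ∣ 42, reducing mod 6 gives m ≡ 24 ≡ 0 (mod 6); since 7 ∣ 42, reducing mod 7 gives m ≡ 24 ≡ 3 (mod 7).

Equivalent; both directions hold.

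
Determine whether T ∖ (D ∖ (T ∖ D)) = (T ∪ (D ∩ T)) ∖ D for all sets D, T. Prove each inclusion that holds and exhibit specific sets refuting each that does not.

The two sets are equal.

(⟹) Let x ∈ T ∖ (D ∖ (T ∖ D)). Then x ∈ T and x ∉ D, from which x ∈ (T ∪ (D ∩ T)) ∖ D.

(⟸) Let x ∈ (T ∪ (D ∩ T)) ∖ D. Then x ∈ T and x ∉ D, from which x ∈ T ∖ (D ∖ (T ∖ D)).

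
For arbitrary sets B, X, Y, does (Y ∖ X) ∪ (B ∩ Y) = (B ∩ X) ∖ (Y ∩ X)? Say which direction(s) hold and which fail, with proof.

Both inclusions fail.

Forward inclusion. This inclusion fails. Take B = ∅, X = ∅, Y = {1}; then 1 ∈ (Y ∖ X) ∪ (B ∩ Y) but 1 ∉ (B ∩ X) ∖ (Y ∩ X).

Reverse inclusion. This inclusion fails. Take B = {1}, X = {1}, Y = ∅; then 1 ∈ (B ∩ X) ∖ (Y ∩ X) but 1 ∉ (Y ∖ X) ∪ (B ∩ Y).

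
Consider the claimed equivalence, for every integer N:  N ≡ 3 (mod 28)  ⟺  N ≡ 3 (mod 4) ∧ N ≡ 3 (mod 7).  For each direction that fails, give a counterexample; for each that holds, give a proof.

Both implications hold.

[⇒] Suppose N ≡ 3 (mod 28); write N = 28j + 3. Since 4 ∣ 28, reducing mod 4 gives N ≡ 3 (mod 4); since 7 ∣ 28, reducing mod 7 gives N ≡ 3 (mod 7).

[⇐] Conversely, if N ≡ 3 (mod 4) and N ≡ 3 (mod 7), then by the Chinese remainder theorem N ≡ 3 (mod 28). This is exactly N ≡ 3 (mod 28).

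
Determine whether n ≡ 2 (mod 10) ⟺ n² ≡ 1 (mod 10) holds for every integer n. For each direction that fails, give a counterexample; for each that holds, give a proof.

Both directions fail.

(⇒) This fails: take n = 2. Then 2 ≡ 2 (mod 10), but 2² = 4 ≡ 4 (mod 10), not 1.

(⇐) This fails: take n = 1. Then 1² = 1 ≡ 1 (mod 10), yet 1 ≡ 1 (mod 10), not 2.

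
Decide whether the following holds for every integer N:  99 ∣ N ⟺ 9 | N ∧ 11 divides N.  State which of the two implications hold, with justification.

The biconditional holds.

(→) If 99 ∣ N, write N = 99q. Since 99 = 11·9, N = 9·(11q), so 9 ∣ N; and since 99 = 9·11, N = 11·(9q), so 11 ∣ N.

(←) Suppose 9 ∣ N and 11 ∣ N. Any common multiple of 9 and 11 is a multiple of their lcm; here gcd(9, 11) = 1, so lcm(9, 11) = 9·11 = 99, so 99 ∣ N.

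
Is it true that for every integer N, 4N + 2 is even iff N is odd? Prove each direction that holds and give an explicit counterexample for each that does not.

The forward direction fails; the converse holds.

(⟸) Suppose N is odd. Since 4 is even, 4N is even for every N, so 4N + 2 has the same parity as 2, which is even. Hence 4N + 2 is even.

(⟹) This fails: take N = 2. Then 4N + 2 = 10, which is even, yet N = 2 is even, not odd.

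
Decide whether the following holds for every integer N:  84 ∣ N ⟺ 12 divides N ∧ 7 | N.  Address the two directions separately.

(←) Suppose 12 ∣ N and 7 ∣ N. Any common multiple of 12 and 7 is a multiple of their lcm; here gcd(12, 7) = 1, so lcm(12, 7) = 12·7 = 84, so 84 ∣ N.

(→) If 84 ∣ N, write N = 84q. Since 84 = 7·12, N = 12·(7q), so 12 ∣ N; and since 84 = 12·7, N = 7·(12q), so 7 ∣ N.

The biconditional holds.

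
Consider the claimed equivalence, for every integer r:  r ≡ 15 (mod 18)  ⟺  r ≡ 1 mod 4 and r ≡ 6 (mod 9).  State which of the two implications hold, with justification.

Only the reverse direction holds.

(→) This fails: r = 15 gives 15 ≡ 15 (mod 18) but 15 ≡ 3 (mod 4), so the conjunction on the right does not hold.

(←) Conversely, if r ≡ 1 (mod 4) and r ≡ 6 (mod 9), then by the Chinese remainder theorem r ≡ 33 (mod 36). Since 33 ≡ 15 (mod 18) and 18 ∣ 36, we get r ≡ 15 (mod 18).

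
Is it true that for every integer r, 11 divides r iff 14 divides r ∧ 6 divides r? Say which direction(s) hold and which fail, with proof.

Neither implication holds.

Forward direction. This fails: take r = 11. Certainly 11 ∣ 11, but 14 ∤ 11.

Converse. This fails: take r = 42. Both 14 ∣ 42 and 6 ∣ 42, yet 42 is not a multiple of 11 (since 42 = 3·11 + 9), so 11 ∤ 42.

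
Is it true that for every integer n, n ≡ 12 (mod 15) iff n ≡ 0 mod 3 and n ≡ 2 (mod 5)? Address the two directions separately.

The biconditional holds.

[⇐] If n ≡ 0 (mod 3) and n ≡ 2 (mod 5), then by the Chinese remainder theorem n ≡ 12 (mod 15). This is exactly n ≡ 12 (mod 15).

[⇒] Suppose n ≡ 12 (mod 15); write n = 15j + 12. Since 3 ∣ 15, reducing mod 3 gives n ≡ 12 ≡ 0 (mod 3); since 5 ∣ 15, reducing mod 5 gives n ≡ 12 ≡ 2 (mod 5).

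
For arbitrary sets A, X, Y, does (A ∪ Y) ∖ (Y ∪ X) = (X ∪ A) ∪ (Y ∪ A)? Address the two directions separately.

(⊆) holds; (⊇) fails.

Reverse inclusion. This inclusion fails. Take A = ∅, X = {1}, Y = ∅; then 1 ∈ (X ∪ A) ∪ (Y ∪ A) but 1 ∉ (A ∪ Y) ∖ (Y ∪ X).

Forward inclusion. Let x ∈ (A ∪ Y) ∖ (Y ∪ X). Then x ∈ A and x ∉ X, Y, from which x ∈ (X ∪ A) ∪ (Y ∪ A).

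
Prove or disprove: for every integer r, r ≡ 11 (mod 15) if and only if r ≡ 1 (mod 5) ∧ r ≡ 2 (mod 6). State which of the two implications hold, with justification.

Not equivalent: only (⇐) holds.

(→) This fails: r = 11 gives 11 ≡ 11 (mod 15) but 11 ≡ 5 (mod 6), so the conjunction on the right does not hold.

(←) Conversely, if r ≡ 1 (mod 5) and r ≡ 2 (mod 6), then by the Chinese remainder theorem r ≡ 26 (mod 30). Since 26 ≡ 11 (mod 15) and 15 ∣ 30, we get r ≡ 11 (mod 15).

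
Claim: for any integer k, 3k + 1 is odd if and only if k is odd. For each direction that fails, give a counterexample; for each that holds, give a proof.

Neither direction holds.

(⟹) This fails: k = 0 gives 3k + 1 = 1, which is odd, but 0 is even, not odd.

(⟸) This also fails: k = 3 is odd, but 3k + 1 = 10 is even, not odd.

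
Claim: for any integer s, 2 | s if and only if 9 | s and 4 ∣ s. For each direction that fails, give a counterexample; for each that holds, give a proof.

(⇒) fails; (⇐) holds.

(⇒) This fails: take s = 2. Certainly 2 ∣ 2, but 9 ∤ 2.

(⇐) Suppose 9 ∣ s and 4 ∣ s. Any common multiple of 9 and 4 is a multiple of their lcm; here gcd(9, 4) = 1, so lcm(9, 4) = 9·4 = 36, so 36 ∣ s. Since 2 ∣ 36, it follows that 2 ∣ s.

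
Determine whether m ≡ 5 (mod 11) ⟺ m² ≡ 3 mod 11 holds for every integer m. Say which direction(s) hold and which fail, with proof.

(⇒) holds; (⇐) fails.

(→) Suppose m ≡ 5 (mod 11). Write m = 11j + 5. Then (11j + 5)² = 121j² + 110j + 25 = 11(11j² + 10j + 2) + 3, so m² ≡ 3 (mod 11).

(←) This fails: take m = 6. Then 6² = 36 ≡ 3 (mod 11), yet 6 ≡ 6 (mod 11), not 5.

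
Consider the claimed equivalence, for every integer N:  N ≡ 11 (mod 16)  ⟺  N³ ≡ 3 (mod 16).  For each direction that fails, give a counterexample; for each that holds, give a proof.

The biconditional holds.

(←) Suppose N³ ≡ 3 (mod 16). The only residue r in {0, …, 15} with r³ ≡ 3 (mod 16) is r = 11, so N ≡ 11 (mod 16).

(→) Suppose N ≡ 11 (mod 16). Write N = 16j + 11. Then (16j + 11)³ = 4096j³ + 8448j² + 5808j + 1331 = 16(256j³ + 528j² + 363j + 83) + 3, so N³ ≡ 3 (mod 16).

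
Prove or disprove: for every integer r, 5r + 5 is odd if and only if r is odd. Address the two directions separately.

(→) This fails: r = 2 gives 5r + 5 = 15, which is odd, but 2 is even, not odd.

(←) This also fails: r = 5 is odd, but 5r + 5 = 30 is even, not odd.

Neither implication holds.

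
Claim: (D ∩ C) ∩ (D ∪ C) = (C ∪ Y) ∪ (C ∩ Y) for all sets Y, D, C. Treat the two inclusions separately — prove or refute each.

Forward inclusion. Let x ∈ (D ∩ C) ∩ (D ∪ C). Then either x ∈ D ∩ C and x ∉ Y; or x ∈ Y ∩ D ∩ C. In each case x ∈ (C ∪ Y) ∪ (C ∩ Y), so (D ∩ C) ∩ (D ∪ C) ⊆ (C ∪ Y) ∪ (C ∩ Y).

Reverse inclusion. This inclusion fails. Take Y = {1}, D = ∅, C = ∅; then 1 ∈ (C ∪ Y) ∪ (C ∩ Y) but 1 ∉ (D ∩ C) ∩ (D ∪ C).

Only the forward inclusion holds.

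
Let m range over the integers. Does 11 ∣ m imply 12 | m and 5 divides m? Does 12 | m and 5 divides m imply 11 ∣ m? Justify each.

Both directions fail.

Forward direction. This fails: take m = 11. Certainly 11 ∣ 11, but 12 ∤ 11.

Converse. This fails: take m = 60. Both 12 ∣ 60 and 5 ∣ 60, yet 60 is not a multiple of 11 (since 60 = 5·11 + 5), so 11 ∤ 60.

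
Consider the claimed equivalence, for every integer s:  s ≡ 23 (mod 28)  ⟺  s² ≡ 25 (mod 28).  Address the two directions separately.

(→) Suppose s ≡ 23 (mod 28). Write s = 28j + 23. Then (28j + 23)² = 784j² + 1288j + 529 = 28(28j² + 46j + 18) + 25, so s² ≡ 25 (mod 28).

(←) This fails: take s = 5. Then 5² = 25 ≡ 25 (mod 28), yet 5 ≡ 5 (mod 28), not 23.

Not equivalent: only (⇒) holds.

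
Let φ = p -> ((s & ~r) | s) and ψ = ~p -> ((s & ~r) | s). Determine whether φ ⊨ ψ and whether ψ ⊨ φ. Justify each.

Forward direction. This fails. Under p = F, s = F, r = F, the left side is true but the right side is false.

Converse. This fails. Under p = T, s = F, r = F, the left side is false but the right side is true.

Neither direction holds.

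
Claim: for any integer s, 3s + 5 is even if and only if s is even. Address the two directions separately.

(⇒) This fails: s = 5 gives 3s + 5 = 20, which is even, but 5 is odd, not even.

(⇐) This also fails: s = 0 is even, but 3s + 5 = 5 is odd, not even.

Neither implication holds.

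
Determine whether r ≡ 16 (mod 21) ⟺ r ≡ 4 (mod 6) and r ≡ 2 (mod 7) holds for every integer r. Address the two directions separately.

Only the reverse direction holds.

Forward direction. This fails: r = 37 gives 37 ≡ 16 (mod 21) but 37 ≡ 1 (mod 6), so the conjunction on the right does not hold.

Converse. If r ≡ 4 (mod 6) and r ≡ 2 (mod 7), then by the Chinese remainder theorem r ≡ 16 (mod 42). Since 16 ≡ 16 (mod 21) and 21 ∣ 42, we get r ≡ 16 (mod 21).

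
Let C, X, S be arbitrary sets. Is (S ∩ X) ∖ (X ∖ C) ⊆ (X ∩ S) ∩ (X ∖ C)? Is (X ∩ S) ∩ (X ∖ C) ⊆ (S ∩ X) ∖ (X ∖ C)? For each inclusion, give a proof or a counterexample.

(⊆) This inclusion fails. Take C = {1}, X = {1}, S = {1}; then 1 ∈ (S ∩ X) ∖ (X ∖ C) but 1 ∉ (X ∩ S) ∩ (X ∖ C).

(⊇) This inclusion fails. Take C = ∅, X = {1}, S = {1}; then 1 ∈ (X ∩ S) ∩ (X ∖ C) but 1 ∉ (S ∩ X) ∖ (X ∖ C).

Neither inclusion holds.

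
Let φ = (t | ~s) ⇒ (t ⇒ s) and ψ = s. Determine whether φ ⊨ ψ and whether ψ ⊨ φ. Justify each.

(⟹) This fails. Under s = F, t = F, the left side is true but the right side is false.

(⟸) Assume the antecedent. If s is true, (t | ~s) ⇒ (t ⇒ s) reduces to true regardless of the other variables. If s is false, the antecedent cannot hold. Either way (t | ~s) ⇒ (t ⇒ s) holds.

Only the reverse direction holds.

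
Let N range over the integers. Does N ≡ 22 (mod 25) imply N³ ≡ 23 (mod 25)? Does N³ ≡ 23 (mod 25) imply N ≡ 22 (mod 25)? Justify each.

Both directions hold.

[⇒] Suppose N ≡ 22 (mod 25). Write N = 25j + 22. Then (25j + 22)³ = 15625j³ + 41250j² + 36300j + 10648 = 25(625j³ + 1650j² + 1452j + 425) + 23, so N³ ≡ 23 (mod 25).

[⇐] Conversely, suppose N³ ≡ 23 (mod 25). The only residue r in {0, …, 24} with r³ ≡ 23 (mod 25) is r = 22, so N ≡ 22 (mod 25).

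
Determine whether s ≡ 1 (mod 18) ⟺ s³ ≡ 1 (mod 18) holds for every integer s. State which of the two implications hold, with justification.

Only the forward direction holds.

[⇒] Suppose s ≡ 1 (mod 18). Write s = 18j + 1. Then (18j + 1)³ = 5832j³ + 972j² + 54j + 1 = 18(324j³ + 54j² + 3j) + 1, so s³ ≡ 1 (mod 18).

[⇐] This fails: take s = 7. Then 7³ = 343 ≡ 1 (mod 18), yet 7 ≡ 7 (mod 18), not 1.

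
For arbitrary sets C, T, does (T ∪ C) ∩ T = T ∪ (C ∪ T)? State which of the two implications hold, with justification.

(⊆) holds; (⊇) fails.

(⊆) Let x ∈ (T ∪ C) ∩ T. Then either x ∈ T and x ∉ C; or x ∈ C ∩ T. In each case x ∈ T ∪ (C ∪ T), so (T ∪ C) ∩ T ⊆ T ∪ (C ∪ T).

(⊇) This inclusion fails. Take C = {1}, T = ∅; then 1 ∈ T ∪ (C ∪ T) but 1 ∉ (T ∪ C) ∩ T.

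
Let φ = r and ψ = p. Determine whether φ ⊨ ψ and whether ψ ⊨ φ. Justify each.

Neither direction holds.

Forward direction. This fails. Under r = T, p = F, the left side is true but the right side is false.

Converse. This fails. Under r = F, p = T, the left side is false but the right side is true.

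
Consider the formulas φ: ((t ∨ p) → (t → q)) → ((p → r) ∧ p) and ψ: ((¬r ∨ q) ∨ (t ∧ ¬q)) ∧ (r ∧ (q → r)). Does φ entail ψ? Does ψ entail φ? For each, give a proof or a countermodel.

(→) This fails. Under r = F, t = T, p = F, q = F, the left side is true but the right side is false.

(←) This fails. Under r = T, t = F, p = F, q = T, the left side is false but the right side is true.

Neither implication holds.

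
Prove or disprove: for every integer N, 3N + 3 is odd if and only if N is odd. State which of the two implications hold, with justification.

Neither implication holds.

(⟹) This fails: N = 2 gives 3N + 3 = 9, which is odd, but 2 is even, not odd.

(⟸) This also fails: N = 5 is odd, but 3N + 3 = 18 is even, not odd.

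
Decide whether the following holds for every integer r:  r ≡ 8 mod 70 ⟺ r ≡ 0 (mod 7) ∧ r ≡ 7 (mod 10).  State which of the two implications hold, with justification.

Neither direction holds.

(⟹) This fails: r = 8 gives 8 ≡ 8 (mod 70) but 8 ≡ 1 (mod 7), so the conjunction on the right does not hold.

(⟸) This fails: r = 7 satisfies both congruences on the right (7 ≡ 0 mod 7 and 7 ≡ 7 mod 10) yet 7 ≡ 7 (mod 70), not 8.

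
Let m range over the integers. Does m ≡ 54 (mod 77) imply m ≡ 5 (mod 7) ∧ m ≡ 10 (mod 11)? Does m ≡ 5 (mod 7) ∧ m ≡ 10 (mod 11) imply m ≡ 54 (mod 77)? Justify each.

Forward direction. Suppose m ≡ 54 (mod 77); write m = 77j + 54. Since 7 ∣ 77, reducing mod 7 gives m ≡ 54 ≡ 5 (mod 7); since 11 ∣ 77, reducing mod 11 gives m ≡ 54 ≡ 10 (mod 11).

Converse. If m ≡ 5 (mod 7) and m ≡ 10 (mod 11), then by the Chinese remainder theorem m ≡ 54 (mod 77). This is exactly m ≡ 54 (mod 77).

Both implications hold.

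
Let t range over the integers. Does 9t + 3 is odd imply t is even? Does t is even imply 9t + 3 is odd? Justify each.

Both implications hold.

(⟹) Suppose 9t + 3 is odd. Since 9 is odd, 9t and t have the same parity, so 9t + 3 ≡ t + 3 (mod 2). As 3 is odd, 9t + 3 is odd exactly when t is even. Thus t is even.

(⟸) Conversely, suppose t is even; write t = 2j. Then 9t + 3 = 9·(2j) + 3 = 2·9j + 3, which is odd.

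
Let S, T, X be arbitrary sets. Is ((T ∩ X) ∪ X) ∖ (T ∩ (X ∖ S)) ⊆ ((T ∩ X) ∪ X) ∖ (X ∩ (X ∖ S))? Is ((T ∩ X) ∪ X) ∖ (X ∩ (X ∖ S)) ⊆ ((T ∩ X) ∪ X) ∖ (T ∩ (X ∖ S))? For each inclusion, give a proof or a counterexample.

(⊆) This inclusion fails. Take S = ∅, T = ∅, X = {1}; then 1 ∈ ((T ∩ X) ∪ X) ∖ (T ∩ (X ∖ S)) but 1 ∉ ((T ∩ X) ∪ X) ∖ (X ∩ (X ∖ S)).

(⊇) Let x ∈ ((T ∩ X) ∪ X) ∖ (X ∩ (X ∖ S)). Then either x ∈ S ∩ X and x ∉ T; or x ∈ S ∩ T ∩ X. In each case x ∈ ((T ∩ X) ∪ X) ∖ (T ∩ (X ∖ S)), so ((T ∩ X) ∪ X) ∖ (X ∩ (X ∖ S)) ⊆ ((T ∩ X) ∪ X) ∖ (T ∩ (X ∖ S)).

(⊆) fails; (⊇) holds.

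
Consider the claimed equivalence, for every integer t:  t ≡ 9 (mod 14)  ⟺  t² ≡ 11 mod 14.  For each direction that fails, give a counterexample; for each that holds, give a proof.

[⇒] Suppose t ≡ 9 (mod 14). Write t = 14j + 9. Then (14j + 9)² = 196j² + 252j + 81 = 14(14j² + 18j + 5) + 11, so t² ≡ 11 (mod 14).

[⇐] This fails: take t = 5. Then 5² = 25 ≡ 11 (mod 14), yet 5 ≡ 5 (mod 14), not 9.

Only the forward direction holds.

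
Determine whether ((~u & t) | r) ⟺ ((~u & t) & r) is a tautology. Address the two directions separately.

Not equivalent: only (⇐) holds.

(⟸) Assume the antecedent. If r is true, (~u & t) | r reduces to true regardless of the other variables. If r is false, the antecedent cannot hold. Either way (~u & t) | r holds.

(⟹) This fails. Under r = T, t = F, u = F, the left side is true but the right side is false.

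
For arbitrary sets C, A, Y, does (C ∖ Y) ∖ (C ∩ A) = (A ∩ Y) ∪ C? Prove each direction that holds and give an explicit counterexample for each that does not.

(⊆) holds; (⊇) fails.

(⊇) This inclusion fails. Take C = {1}, A = {1}, Y = ∅; then 1 ∈ (A ∩ Y) ∪ C but 1 ∉ (C ∖ Y) ∖ (C ∩ A).

(⊆) Let x ∈ (C ∖ Y) ∖ (C ∩ A). Then x ∈ C and x ∉ A, Y, from which x ∈ (A ∩ Y) ∪ C.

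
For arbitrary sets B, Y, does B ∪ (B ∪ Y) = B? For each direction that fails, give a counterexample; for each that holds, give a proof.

(⟹) This inclusion fails. Take B = ∅, Y = {1}; then 1 ∈ B ∪ (B ∪ Y) but 1 ∉ B.

(⟸) Let x ∈ B. Then either x ∈ B and x ∉ Y; or x ∈ B ∩ Y. In each case x ∈ B ∪ (B ∪ Y), so B ⊆ B ∪ (B ∪ Y).

Only the reverse inclusion holds.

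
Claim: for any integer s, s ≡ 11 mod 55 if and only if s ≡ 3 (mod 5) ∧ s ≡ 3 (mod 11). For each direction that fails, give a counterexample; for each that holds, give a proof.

Neither implication holds.

(⇒) This fails: s = 11 gives 11 ≡ 11 (mod 55) but 11 ≡ 1 (mod 5), so the conjunction on the right does not hold.

(⇐) This fails: s = 3 satisfies both congruences on the right (3 ≡ 3 mod 5 and 3 ≡ 3 mod 11) yet 3 ≡ 3 (mod 55), not 11.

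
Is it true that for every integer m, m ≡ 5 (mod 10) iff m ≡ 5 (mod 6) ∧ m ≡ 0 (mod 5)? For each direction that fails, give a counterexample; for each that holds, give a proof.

Only the converse holds.

Forward direction. This fails: m = 25 gives 25 ≡ 5 (mod 10) but 25 ≡ 1 (mod 6), so the conjunction on the right does not hold.

Converse. If m ≡ 5 (mod 6) and m ≡ 0 (mod 5), then by the Chinese remainder theorem m ≡ 5 (mod 30). Since 5 ≡ 5 (mod 10) and 10 ∣ 30, we get m ≡ 5 (mod 10).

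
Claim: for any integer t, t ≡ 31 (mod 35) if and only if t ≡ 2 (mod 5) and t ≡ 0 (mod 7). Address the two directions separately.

(→) This fails: t = 31 gives 31 ≡ 31 (mod 35) but 31 ≡ 1 (mod 5), so the conjunction on the right does not hold.

(←) This fails: t = 7 satisfies both congruences on the right (7 ≡ 2 mod 5 and 7 ≡ 0 mod 7) yet 7 ≡ 7 (mod 35), not 31.

Neither direction holds.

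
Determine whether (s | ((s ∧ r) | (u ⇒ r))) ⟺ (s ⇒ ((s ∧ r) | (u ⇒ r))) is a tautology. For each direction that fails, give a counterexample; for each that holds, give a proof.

(→) This fails. Under r = F, s = T, u = T, the left side is true but the right side is false.

(←) This fails. Under r = F, s = F, u = T, the left side is false but the right side is true.

Neither implication holds.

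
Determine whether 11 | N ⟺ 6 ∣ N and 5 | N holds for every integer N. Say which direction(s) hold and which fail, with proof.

Neither implication holds.

Forward direction. This fails: take N = 11. Certainly 11 ∣ 11, but 6 ∤ 11.

Converse. This fails: take N = 30. Both 6 ∣ 30 and 5 ∣ 30, yet 30 is not a multiple of 11 (since 30 = 2·11 + 8), so 11 ∤ 30.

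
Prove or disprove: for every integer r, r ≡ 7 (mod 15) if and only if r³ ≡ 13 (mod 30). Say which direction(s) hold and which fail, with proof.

(⟸) The residues r modulo 30 with r³ ≡ 13 (mod 30) are exactly {7}, and each is ≡ 7 (mod 15).

(⟹) This fails: take r = 22. Then 22 ≡ 7 (mod 15), but 22³ = 10648 ≡ 28 (mod 30), not 13.

Only the converse holds.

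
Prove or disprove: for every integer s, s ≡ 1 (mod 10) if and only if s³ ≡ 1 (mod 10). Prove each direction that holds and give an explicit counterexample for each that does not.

Both directions hold.

(⇒) Suppose s ≡ 1 (mod 10). Write s = 10j + 1. Then (10j + 1)³ = 1000j³ + 300j² + 30j + 1 = 10(100j³ + 30j² + 3j) + 1, so s³ ≡ 1 (mod 10).

(⇐) Conversely, suppose s³ ≡ 1 (mod 10). The only residue r in {0, …, 9} with r³ ≡ 1 (mod 10) is r = 1, so s ≡ 1 (mod 10).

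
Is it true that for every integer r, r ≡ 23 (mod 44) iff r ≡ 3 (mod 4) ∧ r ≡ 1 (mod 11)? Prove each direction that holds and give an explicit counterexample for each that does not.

The biconditional holds.

Forward direction. Suppose r ≡ 23 (mod 44); write r = 44j + 23. Since 4 ∣ 44, reducing mod 4 gives r ≡ 23 ≡ 3 (mod 4); since 11 ∣ 44, reducing mod 11 gives r ≡ 23 ≡ 1 (mod 11).

Converse. If r ≡ 3 (mod 4) and r ≡ 1 (mod 11), then by the Chinese remainder theorem r ≡ 23 (mod 44). This is exactly r ≡ 23 (mod 44).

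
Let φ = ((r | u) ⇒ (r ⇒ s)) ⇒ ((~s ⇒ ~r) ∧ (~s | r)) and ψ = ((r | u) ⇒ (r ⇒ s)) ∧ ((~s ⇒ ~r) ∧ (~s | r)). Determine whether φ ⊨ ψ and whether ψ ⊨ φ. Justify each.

Only the reverse direction holds.

Forward direction. This fails. Under r = T, u = F, s = F, the left side is true but the right side is false.

Converse. Assume the antecedent. If r is true, the consequent reduces to true regardless of the other variables. If r is false, the antecedent forces (r = F, u = F, s = F) or (r = F, u = T, s = F), and the consequent holds there. Either way the consequent holds.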